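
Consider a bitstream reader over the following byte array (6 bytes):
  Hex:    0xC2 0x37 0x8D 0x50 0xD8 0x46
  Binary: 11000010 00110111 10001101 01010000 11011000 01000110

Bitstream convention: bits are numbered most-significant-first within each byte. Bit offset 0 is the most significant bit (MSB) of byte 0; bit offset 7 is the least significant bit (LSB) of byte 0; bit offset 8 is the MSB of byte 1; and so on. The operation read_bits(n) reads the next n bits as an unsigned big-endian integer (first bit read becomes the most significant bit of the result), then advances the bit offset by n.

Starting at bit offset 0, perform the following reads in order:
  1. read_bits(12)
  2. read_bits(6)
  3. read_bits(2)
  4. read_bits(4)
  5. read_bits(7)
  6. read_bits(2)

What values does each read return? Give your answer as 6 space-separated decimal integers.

Answer: 3107 30 0 13 40 1

Derivation:
Read 1: bits[0:12] width=12 -> value=3107 (bin 110000100011); offset now 12 = byte 1 bit 4; 36 bits remain
Read 2: bits[12:18] width=6 -> value=30 (bin 011110); offset now 18 = byte 2 bit 2; 30 bits remain
Read 3: bits[18:20] width=2 -> value=0 (bin 00); offset now 20 = byte 2 bit 4; 28 bits remain
Read 4: bits[20:24] width=4 -> value=13 (bin 1101); offset now 24 = byte 3 bit 0; 24 bits remain
Read 5: bits[24:31] width=7 -> value=40 (bin 0101000); offset now 31 = byte 3 bit 7; 17 bits remain
Read 6: bits[31:33] width=2 -> value=1 (bin 01); offset now 33 = byte 4 bit 1; 15 bits remain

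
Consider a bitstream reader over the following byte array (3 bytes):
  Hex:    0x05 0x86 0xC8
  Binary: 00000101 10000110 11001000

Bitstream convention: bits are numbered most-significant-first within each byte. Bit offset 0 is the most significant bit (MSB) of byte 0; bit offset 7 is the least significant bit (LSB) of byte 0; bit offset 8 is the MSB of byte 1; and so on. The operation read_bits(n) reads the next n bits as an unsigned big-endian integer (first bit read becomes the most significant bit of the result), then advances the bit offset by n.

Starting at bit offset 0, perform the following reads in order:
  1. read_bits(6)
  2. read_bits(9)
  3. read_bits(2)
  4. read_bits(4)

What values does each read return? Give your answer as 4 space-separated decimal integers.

Answer: 1 195 1 9

Derivation:
Read 1: bits[0:6] width=6 -> value=1 (bin 000001); offset now 6 = byte 0 bit 6; 18 bits remain
Read 2: bits[6:15] width=9 -> value=195 (bin 011000011); offset now 15 = byte 1 bit 7; 9 bits remain
Read 3: bits[15:17] width=2 -> value=1 (bin 01); offset now 17 = byte 2 bit 1; 7 bits remain
Read 4: bits[17:21] width=4 -> value=9 (bin 1001); offset now 21 = byte 2 bit 5; 3 bits remain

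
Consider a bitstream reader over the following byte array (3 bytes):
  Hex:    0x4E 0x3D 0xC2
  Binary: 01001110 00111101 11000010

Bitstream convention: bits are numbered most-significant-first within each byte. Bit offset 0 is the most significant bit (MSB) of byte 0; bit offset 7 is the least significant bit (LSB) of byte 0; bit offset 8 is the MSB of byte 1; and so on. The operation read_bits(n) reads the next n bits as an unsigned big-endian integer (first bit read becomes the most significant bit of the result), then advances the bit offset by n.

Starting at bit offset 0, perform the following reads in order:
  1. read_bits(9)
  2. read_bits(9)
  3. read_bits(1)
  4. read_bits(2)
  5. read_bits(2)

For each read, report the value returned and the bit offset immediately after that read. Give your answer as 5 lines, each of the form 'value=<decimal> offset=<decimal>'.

Read 1: bits[0:9] width=9 -> value=156 (bin 010011100); offset now 9 = byte 1 bit 1; 15 bits remain
Read 2: bits[9:18] width=9 -> value=247 (bin 011110111); offset now 18 = byte 2 bit 2; 6 bits remain
Read 3: bits[18:19] width=1 -> value=0 (bin 0); offset now 19 = byte 2 bit 3; 5 bits remain
Read 4: bits[19:21] width=2 -> value=0 (bin 00); offset now 21 = byte 2 bit 5; 3 bits remain
Read 5: bits[21:23] width=2 -> value=1 (bin 01); offset now 23 = byte 2 bit 7; 1 bits remain

Answer: value=156 offset=9
value=247 offset=18
value=0 offset=19
value=0 offset=21
value=1 offset=23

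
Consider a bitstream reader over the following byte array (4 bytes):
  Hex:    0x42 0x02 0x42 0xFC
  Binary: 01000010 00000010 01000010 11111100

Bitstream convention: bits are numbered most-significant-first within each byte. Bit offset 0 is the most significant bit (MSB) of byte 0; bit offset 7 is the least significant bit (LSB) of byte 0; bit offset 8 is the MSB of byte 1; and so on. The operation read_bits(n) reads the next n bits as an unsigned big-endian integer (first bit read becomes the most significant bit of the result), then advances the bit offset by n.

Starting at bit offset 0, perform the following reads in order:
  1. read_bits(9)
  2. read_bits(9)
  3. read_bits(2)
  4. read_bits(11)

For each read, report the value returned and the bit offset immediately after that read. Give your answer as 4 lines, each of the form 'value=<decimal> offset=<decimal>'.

Read 1: bits[0:9] width=9 -> value=132 (bin 010000100); offset now 9 = byte 1 bit 1; 23 bits remain
Read 2: bits[9:18] width=9 -> value=9 (bin 000001001); offset now 18 = byte 2 bit 2; 14 bits remain
Read 3: bits[18:20] width=2 -> value=0 (bin 00); offset now 20 = byte 2 bit 4; 12 bits remain
Read 4: bits[20:31] width=11 -> value=382 (bin 00101111110); offset now 31 = byte 3 bit 7; 1 bits remain

Answer: value=132 offset=9
value=9 offset=18
value=0 offset=20
value=382 offset=31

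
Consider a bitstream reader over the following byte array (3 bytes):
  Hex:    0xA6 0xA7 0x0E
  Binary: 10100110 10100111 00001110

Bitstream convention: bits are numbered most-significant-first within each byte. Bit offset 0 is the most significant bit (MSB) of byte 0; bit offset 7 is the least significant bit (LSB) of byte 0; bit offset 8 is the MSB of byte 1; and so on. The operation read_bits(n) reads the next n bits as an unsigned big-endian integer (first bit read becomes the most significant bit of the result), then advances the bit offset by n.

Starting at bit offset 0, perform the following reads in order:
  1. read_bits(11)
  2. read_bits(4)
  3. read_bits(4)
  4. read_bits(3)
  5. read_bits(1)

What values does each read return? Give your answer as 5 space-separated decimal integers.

Read 1: bits[0:11] width=11 -> value=1333 (bin 10100110101); offset now 11 = byte 1 bit 3; 13 bits remain
Read 2: bits[11:15] width=4 -> value=3 (bin 0011); offset now 15 = byte 1 bit 7; 9 bits remain
Read 3: bits[15:19] width=4 -> value=8 (bin 1000); offset now 19 = byte 2 bit 3; 5 bits remain
Read 4: bits[19:22] width=3 -> value=3 (bin 011); offset now 22 = byte 2 bit 6; 2 bits remain
Read 5: bits[22:23] width=1 -> value=1 (bin 1); offset now 23 = byte 2 bit 7; 1 bits remain

Answer: 1333 3 8 3 1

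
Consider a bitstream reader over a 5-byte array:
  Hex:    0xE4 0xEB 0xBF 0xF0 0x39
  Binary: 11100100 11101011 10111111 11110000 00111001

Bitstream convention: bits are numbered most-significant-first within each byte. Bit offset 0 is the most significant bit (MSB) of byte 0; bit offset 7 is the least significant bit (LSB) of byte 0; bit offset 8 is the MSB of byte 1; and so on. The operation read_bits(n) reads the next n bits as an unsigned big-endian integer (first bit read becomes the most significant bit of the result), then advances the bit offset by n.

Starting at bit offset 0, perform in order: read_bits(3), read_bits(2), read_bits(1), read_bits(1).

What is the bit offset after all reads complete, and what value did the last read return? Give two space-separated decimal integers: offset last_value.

Answer: 7 0

Derivation:
Read 1: bits[0:3] width=3 -> value=7 (bin 111); offset now 3 = byte 0 bit 3; 37 bits remain
Read 2: bits[3:5] width=2 -> value=0 (bin 00); offset now 5 = byte 0 bit 5; 35 bits remain
Read 3: bits[5:6] width=1 -> value=1 (bin 1); offset now 6 = byte 0 bit 6; 34 bits remain
Read 4: bits[6:7] width=1 -> value=0 (bin 0); offset now 7 = byte 0 bit 7; 33 bits remain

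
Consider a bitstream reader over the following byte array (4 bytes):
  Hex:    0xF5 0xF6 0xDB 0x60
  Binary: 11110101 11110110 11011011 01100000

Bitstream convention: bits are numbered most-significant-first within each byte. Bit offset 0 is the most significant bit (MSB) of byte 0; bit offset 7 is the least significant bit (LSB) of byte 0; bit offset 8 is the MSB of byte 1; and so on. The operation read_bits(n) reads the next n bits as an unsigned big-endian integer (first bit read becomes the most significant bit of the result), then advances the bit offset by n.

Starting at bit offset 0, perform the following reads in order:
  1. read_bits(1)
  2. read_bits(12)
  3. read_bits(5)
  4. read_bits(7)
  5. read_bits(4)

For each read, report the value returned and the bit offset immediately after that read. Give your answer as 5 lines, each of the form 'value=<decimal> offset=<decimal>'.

Read 1: bits[0:1] width=1 -> value=1 (bin 1); offset now 1 = byte 0 bit 1; 31 bits remain
Read 2: bits[1:13] width=12 -> value=3774 (bin 111010111110); offset now 13 = byte 1 bit 5; 19 bits remain
Read 3: bits[13:18] width=5 -> value=27 (bin 11011); offset now 18 = byte 2 bit 2; 14 bits remain
Read 4: bits[18:25] width=7 -> value=54 (bin 0110110); offset now 25 = byte 3 bit 1; 7 bits remain
Read 5: bits[25:29] width=4 -> value=12 (bin 1100); offset now 29 = byte 3 bit 5; 3 bits remain

Answer: value=1 offset=1
value=3774 offset=13
value=27 offset=18
value=54 offset=25
value=12 offset=29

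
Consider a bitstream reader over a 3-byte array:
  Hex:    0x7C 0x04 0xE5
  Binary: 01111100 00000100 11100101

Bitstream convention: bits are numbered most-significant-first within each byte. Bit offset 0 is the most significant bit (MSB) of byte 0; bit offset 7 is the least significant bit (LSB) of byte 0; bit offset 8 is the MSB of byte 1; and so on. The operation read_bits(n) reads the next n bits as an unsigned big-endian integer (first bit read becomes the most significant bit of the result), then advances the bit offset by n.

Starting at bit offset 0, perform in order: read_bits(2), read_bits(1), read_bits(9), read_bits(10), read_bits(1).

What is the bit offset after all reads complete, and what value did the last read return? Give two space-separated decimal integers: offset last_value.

Answer: 23 0

Derivation:
Read 1: bits[0:2] width=2 -> value=1 (bin 01); offset now 2 = byte 0 bit 2; 22 bits remain
Read 2: bits[2:3] width=1 -> value=1 (bin 1); offset now 3 = byte 0 bit 3; 21 bits remain
Read 3: bits[3:12] width=9 -> value=448 (bin 111000000); offset now 12 = byte 1 bit 4; 12 bits remain
Read 4: bits[12:22] width=10 -> value=313 (bin 0100111001); offset now 22 = byte 2 bit 6; 2 bits remain
Read 5: bits[22:23] width=1 -> value=0 (bin 0); offset now 23 = byte 2 bit 7; 1 bits remain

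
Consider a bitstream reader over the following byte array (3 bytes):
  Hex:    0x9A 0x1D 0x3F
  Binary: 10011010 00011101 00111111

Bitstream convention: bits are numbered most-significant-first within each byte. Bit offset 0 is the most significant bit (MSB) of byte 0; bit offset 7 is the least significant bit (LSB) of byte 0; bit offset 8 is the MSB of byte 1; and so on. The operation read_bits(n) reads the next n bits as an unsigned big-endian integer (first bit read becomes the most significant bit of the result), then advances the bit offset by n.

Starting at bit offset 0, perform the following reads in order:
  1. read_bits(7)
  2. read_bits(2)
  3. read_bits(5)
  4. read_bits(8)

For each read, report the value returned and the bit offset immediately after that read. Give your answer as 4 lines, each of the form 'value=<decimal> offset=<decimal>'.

Answer: value=77 offset=7
value=0 offset=9
value=7 offset=14
value=79 offset=22

Derivation:
Read 1: bits[0:7] width=7 -> value=77 (bin 1001101); offset now 7 = byte 0 bit 7; 17 bits remain
Read 2: bits[7:9] width=2 -> value=0 (bin 00); offset now 9 = byte 1 bit 1; 15 bits remain
Read 3: bits[9:14] width=5 -> value=7 (bin 00111); offset now 14 = byte 1 bit 6; 10 bits remain
Read 4: bits[14:22] width=8 -> value=79 (bin 01001111); offset now 22 = byte 2 bit 6; 2 bits remain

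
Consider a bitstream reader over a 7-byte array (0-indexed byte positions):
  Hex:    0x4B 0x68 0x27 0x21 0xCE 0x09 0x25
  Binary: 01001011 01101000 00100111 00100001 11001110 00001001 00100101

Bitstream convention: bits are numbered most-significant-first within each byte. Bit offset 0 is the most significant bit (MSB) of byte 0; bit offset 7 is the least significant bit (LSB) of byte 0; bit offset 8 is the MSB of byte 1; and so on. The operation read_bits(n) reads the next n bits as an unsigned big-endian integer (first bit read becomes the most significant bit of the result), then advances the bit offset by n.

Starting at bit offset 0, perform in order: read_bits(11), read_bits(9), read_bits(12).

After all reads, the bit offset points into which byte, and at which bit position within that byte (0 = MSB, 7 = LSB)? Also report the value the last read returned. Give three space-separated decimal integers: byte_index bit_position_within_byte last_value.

Answer: 4 0 1825

Derivation:
Read 1: bits[0:11] width=11 -> value=603 (bin 01001011011); offset now 11 = byte 1 bit 3; 45 bits remain
Read 2: bits[11:20] width=9 -> value=130 (bin 010000010); offset now 20 = byte 2 bit 4; 36 bits remain
Read 3: bits[20:32] width=12 -> value=1825 (bin 011100100001); offset now 32 = byte 4 bit 0; 24 bits remain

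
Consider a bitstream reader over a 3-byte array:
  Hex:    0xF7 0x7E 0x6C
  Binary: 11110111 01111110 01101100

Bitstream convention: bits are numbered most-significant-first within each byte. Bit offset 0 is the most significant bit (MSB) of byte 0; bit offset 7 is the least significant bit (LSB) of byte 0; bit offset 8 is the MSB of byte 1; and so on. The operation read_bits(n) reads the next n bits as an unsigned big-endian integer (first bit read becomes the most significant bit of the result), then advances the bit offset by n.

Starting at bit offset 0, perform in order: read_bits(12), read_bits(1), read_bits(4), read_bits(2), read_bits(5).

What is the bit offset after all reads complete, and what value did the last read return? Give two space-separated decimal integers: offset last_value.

Read 1: bits[0:12] width=12 -> value=3959 (bin 111101110111); offset now 12 = byte 1 bit 4; 12 bits remain
Read 2: bits[12:13] width=1 -> value=1 (bin 1); offset now 13 = byte 1 bit 5; 11 bits remain
Read 3: bits[13:17] width=4 -> value=12 (bin 1100); offset now 17 = byte 2 bit 1; 7 bits remain
Read 4: bits[17:19] width=2 -> value=3 (bin 11); offset now 19 = byte 2 bit 3; 5 bits remain
Read 5: bits[19:24] width=5 -> value=12 (bin 01100); offset now 24 = byte 3 bit 0; 0 bits remain

Answer: 24 12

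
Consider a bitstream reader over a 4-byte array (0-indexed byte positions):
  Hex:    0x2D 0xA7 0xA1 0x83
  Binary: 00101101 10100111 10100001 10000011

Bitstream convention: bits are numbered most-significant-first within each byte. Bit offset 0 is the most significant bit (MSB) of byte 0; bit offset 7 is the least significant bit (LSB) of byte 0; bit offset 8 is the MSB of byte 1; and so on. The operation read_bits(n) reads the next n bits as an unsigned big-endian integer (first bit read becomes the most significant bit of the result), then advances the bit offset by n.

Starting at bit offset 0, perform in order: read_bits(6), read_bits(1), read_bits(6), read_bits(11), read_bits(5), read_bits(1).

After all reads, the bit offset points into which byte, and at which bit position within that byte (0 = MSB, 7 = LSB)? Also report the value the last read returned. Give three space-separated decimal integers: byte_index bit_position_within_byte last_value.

Answer: 3 6 0

Derivation:
Read 1: bits[0:6] width=6 -> value=11 (bin 001011); offset now 6 = byte 0 bit 6; 26 bits remain
Read 2: bits[6:7] width=1 -> value=0 (bin 0); offset now 7 = byte 0 bit 7; 25 bits remain
Read 3: bits[7:13] width=6 -> value=52 (bin 110100); offset now 13 = byte 1 bit 5; 19 bits remain
Read 4: bits[13:24] width=11 -> value=1953 (bin 11110100001); offset now 24 = byte 3 bit 0; 8 bits remain
Read 5: bits[24:29] width=5 -> value=16 (bin 10000); offset now 29 = byte 3 bit 5; 3 bits remain
Read 6: bits[29:30] width=1 -> value=0 (bin 0); offset now 30 = byte 3 bit 6; 2 bits remain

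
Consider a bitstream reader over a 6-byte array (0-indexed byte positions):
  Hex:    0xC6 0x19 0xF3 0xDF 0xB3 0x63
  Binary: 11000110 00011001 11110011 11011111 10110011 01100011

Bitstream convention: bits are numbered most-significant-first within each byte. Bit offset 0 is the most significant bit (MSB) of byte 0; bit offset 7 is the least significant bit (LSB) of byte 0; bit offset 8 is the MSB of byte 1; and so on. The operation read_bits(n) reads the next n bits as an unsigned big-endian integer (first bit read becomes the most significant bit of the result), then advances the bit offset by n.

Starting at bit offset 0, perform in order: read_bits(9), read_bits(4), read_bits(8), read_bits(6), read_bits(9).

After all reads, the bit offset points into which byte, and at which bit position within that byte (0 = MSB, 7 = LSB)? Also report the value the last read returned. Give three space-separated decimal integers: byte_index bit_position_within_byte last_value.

Read 1: bits[0:9] width=9 -> value=396 (bin 110001100); offset now 9 = byte 1 bit 1; 39 bits remain
Read 2: bits[9:13] width=4 -> value=3 (bin 0011); offset now 13 = byte 1 bit 5; 35 bits remain
Read 3: bits[13:21] width=8 -> value=62 (bin 00111110); offset now 21 = byte 2 bit 5; 27 bits remain
Read 4: bits[21:27] width=6 -> value=30 (bin 011110); offset now 27 = byte 3 bit 3; 21 bits remain
Read 5: bits[27:36] width=9 -> value=507 (bin 111111011); offset now 36 = byte 4 bit 4; 12 bits remain

Answer: 4 4 507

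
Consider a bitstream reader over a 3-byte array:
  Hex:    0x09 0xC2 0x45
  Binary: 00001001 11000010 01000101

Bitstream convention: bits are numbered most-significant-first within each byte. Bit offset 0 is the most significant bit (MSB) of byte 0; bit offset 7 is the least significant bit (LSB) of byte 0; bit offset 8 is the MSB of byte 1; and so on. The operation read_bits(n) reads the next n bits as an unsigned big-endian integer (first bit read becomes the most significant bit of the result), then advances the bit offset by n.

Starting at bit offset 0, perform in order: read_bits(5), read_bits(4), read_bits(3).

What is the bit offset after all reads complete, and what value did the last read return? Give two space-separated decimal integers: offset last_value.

Read 1: bits[0:5] width=5 -> value=1 (bin 00001); offset now 5 = byte 0 bit 5; 19 bits remain
Read 2: bits[5:9] width=4 -> value=3 (bin 0011); offset now 9 = byte 1 bit 1; 15 bits remain
Read 3: bits[9:12] width=3 -> value=4 (bin 100); offset now 12 = byte 1 bit 4; 12 bits remain

Answer: 12 4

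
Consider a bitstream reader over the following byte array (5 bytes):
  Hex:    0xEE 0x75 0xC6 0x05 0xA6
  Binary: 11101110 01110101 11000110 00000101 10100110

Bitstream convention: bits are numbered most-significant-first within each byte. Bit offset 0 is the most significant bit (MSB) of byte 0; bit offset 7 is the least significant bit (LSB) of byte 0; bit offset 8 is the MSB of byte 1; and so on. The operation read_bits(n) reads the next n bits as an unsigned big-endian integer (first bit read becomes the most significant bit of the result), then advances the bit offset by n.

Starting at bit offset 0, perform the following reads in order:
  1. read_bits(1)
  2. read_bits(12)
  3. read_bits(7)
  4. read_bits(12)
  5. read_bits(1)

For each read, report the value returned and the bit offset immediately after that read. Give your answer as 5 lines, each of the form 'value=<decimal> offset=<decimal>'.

Read 1: bits[0:1] width=1 -> value=1 (bin 1); offset now 1 = byte 0 bit 1; 39 bits remain
Read 2: bits[1:13] width=12 -> value=3534 (bin 110111001110); offset now 13 = byte 1 bit 5; 27 bits remain
Read 3: bits[13:20] width=7 -> value=92 (bin 1011100); offset now 20 = byte 2 bit 4; 20 bits remain
Read 4: bits[20:32] width=12 -> value=1541 (bin 011000000101); offset now 32 = byte 4 bit 0; 8 bits remain
Read 5: bits[32:33] width=1 -> value=1 (bin 1); offset now 33 = byte 4 bit 1; 7 bits remain

Answer: value=1 offset=1
value=3534 offset=13
value=92 offset=20
value=1541 offset=32
value=1 offset=33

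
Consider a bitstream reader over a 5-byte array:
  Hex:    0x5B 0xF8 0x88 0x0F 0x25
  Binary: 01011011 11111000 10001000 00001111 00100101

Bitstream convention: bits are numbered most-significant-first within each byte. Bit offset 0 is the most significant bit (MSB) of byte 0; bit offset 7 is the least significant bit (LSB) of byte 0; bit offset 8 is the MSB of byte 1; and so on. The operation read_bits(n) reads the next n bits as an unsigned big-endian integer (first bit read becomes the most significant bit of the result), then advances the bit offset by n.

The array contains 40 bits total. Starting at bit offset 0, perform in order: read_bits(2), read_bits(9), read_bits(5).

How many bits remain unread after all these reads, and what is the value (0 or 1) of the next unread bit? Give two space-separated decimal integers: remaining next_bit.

Answer: 24 1

Derivation:
Read 1: bits[0:2] width=2 -> value=1 (bin 01); offset now 2 = byte 0 bit 2; 38 bits remain
Read 2: bits[2:11] width=9 -> value=223 (bin 011011111); offset now 11 = byte 1 bit 3; 29 bits remain
Read 3: bits[11:16] width=5 -> value=24 (bin 11000); offset now 16 = byte 2 bit 0; 24 bits remain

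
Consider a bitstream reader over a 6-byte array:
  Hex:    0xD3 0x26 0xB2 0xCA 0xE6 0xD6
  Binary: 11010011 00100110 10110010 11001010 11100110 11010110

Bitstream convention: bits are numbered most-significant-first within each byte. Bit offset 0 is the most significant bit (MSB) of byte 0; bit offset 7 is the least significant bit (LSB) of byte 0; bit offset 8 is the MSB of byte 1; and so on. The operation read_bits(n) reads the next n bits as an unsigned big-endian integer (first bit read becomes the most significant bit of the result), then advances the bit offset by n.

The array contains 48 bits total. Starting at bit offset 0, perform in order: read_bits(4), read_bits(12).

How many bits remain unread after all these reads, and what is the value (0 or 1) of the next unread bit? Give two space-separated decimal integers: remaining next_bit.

Read 1: bits[0:4] width=4 -> value=13 (bin 1101); offset now 4 = byte 0 bit 4; 44 bits remain
Read 2: bits[4:16] width=12 -> value=806 (bin 001100100110); offset now 16 = byte 2 bit 0; 32 bits remain

Answer: 32 1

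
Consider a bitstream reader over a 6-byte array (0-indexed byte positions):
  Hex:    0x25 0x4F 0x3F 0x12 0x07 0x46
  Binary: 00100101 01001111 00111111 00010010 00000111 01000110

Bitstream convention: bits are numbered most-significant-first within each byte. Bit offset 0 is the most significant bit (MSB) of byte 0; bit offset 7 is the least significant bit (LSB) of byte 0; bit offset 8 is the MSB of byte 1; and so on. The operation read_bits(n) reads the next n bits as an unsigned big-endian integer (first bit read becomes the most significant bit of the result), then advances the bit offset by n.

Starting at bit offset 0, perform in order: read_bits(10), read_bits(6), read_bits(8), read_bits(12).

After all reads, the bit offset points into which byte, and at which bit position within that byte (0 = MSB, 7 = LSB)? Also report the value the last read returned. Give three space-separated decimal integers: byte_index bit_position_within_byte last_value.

Read 1: bits[0:10] width=10 -> value=149 (bin 0010010101); offset now 10 = byte 1 bit 2; 38 bits remain
Read 2: bits[10:16] width=6 -> value=15 (bin 001111); offset now 16 = byte 2 bit 0; 32 bits remain
Read 3: bits[16:24] width=8 -> value=63 (bin 00111111); offset now 24 = byte 3 bit 0; 24 bits remain
Read 4: bits[24:36] width=12 -> value=288 (bin 000100100000); offset now 36 = byte 4 bit 4; 12 bits remain

Answer: 4 4 288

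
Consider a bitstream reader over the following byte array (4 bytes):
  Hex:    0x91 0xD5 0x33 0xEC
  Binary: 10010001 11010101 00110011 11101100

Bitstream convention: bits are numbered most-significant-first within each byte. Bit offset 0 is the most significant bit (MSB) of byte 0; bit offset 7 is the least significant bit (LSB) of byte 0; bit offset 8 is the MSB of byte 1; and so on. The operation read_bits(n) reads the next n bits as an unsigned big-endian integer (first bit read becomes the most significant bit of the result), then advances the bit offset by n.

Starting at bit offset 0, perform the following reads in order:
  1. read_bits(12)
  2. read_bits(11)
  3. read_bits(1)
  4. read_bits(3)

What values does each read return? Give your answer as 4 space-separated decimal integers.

Answer: 2333 665 1 7

Derivation:
Read 1: bits[0:12] width=12 -> value=2333 (bin 100100011101); offset now 12 = byte 1 bit 4; 20 bits remain
Read 2: bits[12:23] width=11 -> value=665 (bin 01010011001); offset now 23 = byte 2 bit 7; 9 bits remain
Read 3: bits[23:24] width=1 -> value=1 (bin 1); offset now 24 = byte 3 bit 0; 8 bits remain
Read 4: bits[24:27] width=3 -> value=7 (bin 111); offset now 27 = byte 3 bit 3; 5 bits remain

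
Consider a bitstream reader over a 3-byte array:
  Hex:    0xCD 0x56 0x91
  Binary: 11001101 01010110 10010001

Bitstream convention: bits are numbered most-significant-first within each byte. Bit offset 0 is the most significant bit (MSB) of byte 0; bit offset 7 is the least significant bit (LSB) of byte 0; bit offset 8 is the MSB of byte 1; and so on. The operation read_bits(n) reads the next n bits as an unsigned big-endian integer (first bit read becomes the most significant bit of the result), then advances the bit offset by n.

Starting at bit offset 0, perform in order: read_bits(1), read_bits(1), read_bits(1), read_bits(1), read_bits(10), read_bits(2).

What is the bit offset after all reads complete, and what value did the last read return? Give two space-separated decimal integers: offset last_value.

Read 1: bits[0:1] width=1 -> value=1 (bin 1); offset now 1 = byte 0 bit 1; 23 bits remain
Read 2: bits[1:2] width=1 -> value=1 (bin 1); offset now 2 = byte 0 bit 2; 22 bits remain
Read 3: bits[2:3] width=1 -> value=0 (bin 0); offset now 3 = byte 0 bit 3; 21 bits remain
Read 4: bits[3:4] width=1 -> value=0 (bin 0); offset now 4 = byte 0 bit 4; 20 bits remain
Read 5: bits[4:14] width=10 -> value=853 (bin 1101010101); offset now 14 = byte 1 bit 6; 10 bits remain
Read 6: bits[14:16] width=2 -> value=2 (bin 10); offset now 16 = byte 2 bit 0; 8 bits remain

Answer: 16 2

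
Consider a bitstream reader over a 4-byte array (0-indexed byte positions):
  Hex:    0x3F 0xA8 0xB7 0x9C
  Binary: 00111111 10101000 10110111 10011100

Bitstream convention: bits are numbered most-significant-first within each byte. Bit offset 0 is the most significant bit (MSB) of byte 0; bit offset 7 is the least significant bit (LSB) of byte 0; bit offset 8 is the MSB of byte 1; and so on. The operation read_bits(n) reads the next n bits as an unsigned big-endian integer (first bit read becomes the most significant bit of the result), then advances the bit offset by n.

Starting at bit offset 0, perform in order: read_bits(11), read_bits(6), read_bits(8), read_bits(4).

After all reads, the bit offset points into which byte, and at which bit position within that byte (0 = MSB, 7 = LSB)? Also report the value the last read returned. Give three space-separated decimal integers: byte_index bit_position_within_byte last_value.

Read 1: bits[0:11] width=11 -> value=509 (bin 00111111101); offset now 11 = byte 1 bit 3; 21 bits remain
Read 2: bits[11:17] width=6 -> value=17 (bin 010001); offset now 17 = byte 2 bit 1; 15 bits remain
Read 3: bits[17:25] width=8 -> value=111 (bin 01101111); offset now 25 = byte 3 bit 1; 7 bits remain
Read 4: bits[25:29] width=4 -> value=3 (bin 0011); offset now 29 = byte 3 bit 5; 3 bits remain

Answer: 3 5 3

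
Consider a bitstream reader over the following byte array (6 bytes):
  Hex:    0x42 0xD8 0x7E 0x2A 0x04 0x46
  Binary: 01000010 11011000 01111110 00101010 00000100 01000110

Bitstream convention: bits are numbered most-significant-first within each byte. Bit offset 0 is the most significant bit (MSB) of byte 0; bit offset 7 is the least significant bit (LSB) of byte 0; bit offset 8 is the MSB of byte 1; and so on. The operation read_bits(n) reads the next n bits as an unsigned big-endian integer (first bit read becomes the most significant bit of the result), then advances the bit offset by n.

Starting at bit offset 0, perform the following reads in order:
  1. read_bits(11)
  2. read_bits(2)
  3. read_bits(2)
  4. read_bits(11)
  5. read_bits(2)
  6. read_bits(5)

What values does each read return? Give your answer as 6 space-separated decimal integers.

Read 1: bits[0:11] width=11 -> value=534 (bin 01000010110); offset now 11 = byte 1 bit 3; 37 bits remain
Read 2: bits[11:13] width=2 -> value=3 (bin 11); offset now 13 = byte 1 bit 5; 35 bits remain
Read 3: bits[13:15] width=2 -> value=0 (bin 00); offset now 15 = byte 1 bit 7; 33 bits remain
Read 4: bits[15:26] width=11 -> value=504 (bin 00111111000); offset now 26 = byte 3 bit 2; 22 bits remain
Read 5: bits[26:28] width=2 -> value=2 (bin 10); offset now 28 = byte 3 bit 4; 20 bits remain
Read 6: bits[28:33] width=5 -> value=20 (bin 10100); offset now 33 = byte 4 bit 1; 15 bits remain

Answer: 534 3 0 504 2 20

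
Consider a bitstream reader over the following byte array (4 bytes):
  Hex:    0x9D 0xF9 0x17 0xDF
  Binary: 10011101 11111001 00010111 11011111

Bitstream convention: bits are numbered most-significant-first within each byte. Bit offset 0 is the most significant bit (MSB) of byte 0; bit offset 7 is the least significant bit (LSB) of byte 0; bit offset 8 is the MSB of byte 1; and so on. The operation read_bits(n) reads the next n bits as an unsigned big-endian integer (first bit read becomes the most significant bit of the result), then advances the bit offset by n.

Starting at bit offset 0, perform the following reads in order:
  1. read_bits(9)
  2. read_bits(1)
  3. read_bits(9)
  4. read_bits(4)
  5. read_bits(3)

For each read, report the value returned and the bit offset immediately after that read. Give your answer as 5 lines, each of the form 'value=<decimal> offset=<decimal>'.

Read 1: bits[0:9] width=9 -> value=315 (bin 100111011); offset now 9 = byte 1 bit 1; 23 bits remain
Read 2: bits[9:10] width=1 -> value=1 (bin 1); offset now 10 = byte 1 bit 2; 22 bits remain
Read 3: bits[10:19] width=9 -> value=456 (bin 111001000); offset now 19 = byte 2 bit 3; 13 bits remain
Read 4: bits[19:23] width=4 -> value=11 (bin 1011); offset now 23 = byte 2 bit 7; 9 bits remain
Read 5: bits[23:26] width=3 -> value=7 (bin 111); offset now 26 = byte 3 bit 2; 6 bits remain

Answer: value=315 offset=9
value=1 offset=10
value=456 offset=19
value=11 offset=23
value=7 offset=26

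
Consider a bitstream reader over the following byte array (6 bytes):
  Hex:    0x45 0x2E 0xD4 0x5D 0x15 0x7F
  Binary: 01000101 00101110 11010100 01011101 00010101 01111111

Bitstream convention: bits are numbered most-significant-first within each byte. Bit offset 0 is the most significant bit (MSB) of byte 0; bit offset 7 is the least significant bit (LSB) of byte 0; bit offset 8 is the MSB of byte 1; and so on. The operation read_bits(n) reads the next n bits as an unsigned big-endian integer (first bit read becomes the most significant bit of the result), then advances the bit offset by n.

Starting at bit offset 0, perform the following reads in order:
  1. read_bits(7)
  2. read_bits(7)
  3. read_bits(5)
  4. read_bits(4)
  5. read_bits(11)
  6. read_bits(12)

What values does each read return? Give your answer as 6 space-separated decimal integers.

Answer: 34 75 22 10 372 1375

Derivation:
Read 1: bits[0:7] width=7 -> value=34 (bin 0100010); offset now 7 = byte 0 bit 7; 41 bits remain
Read 2: bits[7:14] width=7 -> value=75 (bin 1001011); offset now 14 = byte 1 bit 6; 34 bits remain
Read 3: bits[14:19] width=5 -> value=22 (bin 10110); offset now 19 = byte 2 bit 3; 29 bits remain
Read 4: bits[19:23] width=4 -> value=10 (bin 1010); offset now 23 = byte 2 bit 7; 25 bits remain
Read 5: bits[23:34] width=11 -> value=372 (bin 00101110100); offset now 34 = byte 4 bit 2; 14 bits remain
Read 6: bits[34:46] width=12 -> value=1375 (bin 010101011111); offset now 46 = byte 5 bit 6; 2 bits remain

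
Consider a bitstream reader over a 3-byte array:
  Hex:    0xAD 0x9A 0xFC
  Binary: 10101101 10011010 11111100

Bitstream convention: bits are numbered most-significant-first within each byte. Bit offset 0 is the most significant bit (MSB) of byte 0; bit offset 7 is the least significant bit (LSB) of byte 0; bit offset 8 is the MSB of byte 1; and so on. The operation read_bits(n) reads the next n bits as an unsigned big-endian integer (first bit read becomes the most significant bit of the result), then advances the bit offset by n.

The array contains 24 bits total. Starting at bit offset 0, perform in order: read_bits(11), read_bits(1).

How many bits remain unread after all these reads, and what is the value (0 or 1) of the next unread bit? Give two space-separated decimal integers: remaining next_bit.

Read 1: bits[0:11] width=11 -> value=1388 (bin 10101101100); offset now 11 = byte 1 bit 3; 13 bits remain
Read 2: bits[11:12] width=1 -> value=1 (bin 1); offset now 12 = byte 1 bit 4; 12 bits remain

Answer: 12 1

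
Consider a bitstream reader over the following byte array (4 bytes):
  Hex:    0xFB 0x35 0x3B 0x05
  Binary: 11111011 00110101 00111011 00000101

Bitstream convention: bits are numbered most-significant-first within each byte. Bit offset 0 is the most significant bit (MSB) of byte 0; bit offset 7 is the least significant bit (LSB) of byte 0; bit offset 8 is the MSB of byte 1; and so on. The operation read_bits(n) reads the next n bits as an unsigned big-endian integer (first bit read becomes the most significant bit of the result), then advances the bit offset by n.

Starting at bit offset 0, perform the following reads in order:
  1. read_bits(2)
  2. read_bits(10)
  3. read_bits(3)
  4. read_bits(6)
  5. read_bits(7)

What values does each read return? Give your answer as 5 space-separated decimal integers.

Answer: 3 947 2 39 48

Derivation:
Read 1: bits[0:2] width=2 -> value=3 (bin 11); offset now 2 = byte 0 bit 2; 30 bits remain
Read 2: bits[2:12] width=10 -> value=947 (bin 1110110011); offset now 12 = byte 1 bit 4; 20 bits remain
Read 3: bits[12:15] width=3 -> value=2 (bin 010); offset now 15 = byte 1 bit 7; 17 bits remain
Read 4: bits[15:21] width=6 -> value=39 (bin 100111); offset now 21 = byte 2 bit 5; 11 bits remain
Read 5: bits[21:28] width=7 -> value=48 (bin 0110000); offset now 28 = byte 3 bit 4; 4 bits remain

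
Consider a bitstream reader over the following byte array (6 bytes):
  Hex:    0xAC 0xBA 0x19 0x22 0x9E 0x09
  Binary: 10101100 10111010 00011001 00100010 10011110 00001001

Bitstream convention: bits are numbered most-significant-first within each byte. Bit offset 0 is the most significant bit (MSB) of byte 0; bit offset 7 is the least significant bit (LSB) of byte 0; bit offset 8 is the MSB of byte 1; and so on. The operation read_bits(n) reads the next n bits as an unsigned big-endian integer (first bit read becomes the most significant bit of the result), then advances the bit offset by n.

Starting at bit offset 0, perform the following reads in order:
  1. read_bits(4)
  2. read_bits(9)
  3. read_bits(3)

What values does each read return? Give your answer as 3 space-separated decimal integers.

Read 1: bits[0:4] width=4 -> value=10 (bin 1010); offset now 4 = byte 0 bit 4; 44 bits remain
Read 2: bits[4:13] width=9 -> value=407 (bin 110010111); offset now 13 = byte 1 bit 5; 35 bits remain
Read 3: bits[13:16] width=3 -> value=2 (bin 010); offset now 16 = byte 2 bit 0; 32 bits remain

Answer: 10 407 2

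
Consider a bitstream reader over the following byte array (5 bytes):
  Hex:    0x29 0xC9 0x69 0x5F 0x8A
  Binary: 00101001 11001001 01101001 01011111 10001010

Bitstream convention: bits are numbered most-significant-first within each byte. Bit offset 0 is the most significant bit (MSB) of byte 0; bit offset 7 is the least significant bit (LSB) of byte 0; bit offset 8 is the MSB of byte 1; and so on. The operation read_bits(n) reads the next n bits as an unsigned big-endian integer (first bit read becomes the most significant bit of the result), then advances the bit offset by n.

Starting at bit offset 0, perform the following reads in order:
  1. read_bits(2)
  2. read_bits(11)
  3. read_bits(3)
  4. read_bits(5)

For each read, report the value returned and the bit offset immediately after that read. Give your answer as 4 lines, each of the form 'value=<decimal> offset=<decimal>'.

Answer: value=0 offset=2
value=1337 offset=13
value=1 offset=16
value=13 offset=21

Derivation:
Read 1: bits[0:2] width=2 -> value=0 (bin 00); offset now 2 = byte 0 bit 2; 38 bits remain
Read 2: bits[2:13] width=11 -> value=1337 (bin 10100111001); offset now 13 = byte 1 bit 5; 27 bits remain
Read 3: bits[13:16] width=3 -> value=1 (bin 001); offset now 16 = byte 2 bit 0; 24 bits remain
Read 4: bits[16:21] width=5 -> value=13 (bin 01101); offset now 21 = byte 2 bit 5; 19 bits remain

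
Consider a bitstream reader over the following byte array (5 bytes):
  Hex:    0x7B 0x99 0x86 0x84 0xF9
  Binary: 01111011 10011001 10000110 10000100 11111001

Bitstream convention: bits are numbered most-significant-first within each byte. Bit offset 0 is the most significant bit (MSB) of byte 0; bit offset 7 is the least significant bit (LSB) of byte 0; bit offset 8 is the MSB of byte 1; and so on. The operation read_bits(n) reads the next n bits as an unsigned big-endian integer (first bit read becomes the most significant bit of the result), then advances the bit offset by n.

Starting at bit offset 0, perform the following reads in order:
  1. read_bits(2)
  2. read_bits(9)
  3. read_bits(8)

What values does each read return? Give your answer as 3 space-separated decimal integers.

Answer: 1 476 204

Derivation:
Read 1: bits[0:2] width=2 -> value=1 (bin 01); offset now 2 = byte 0 bit 2; 38 bits remain
Read 2: bits[2:11] width=9 -> value=476 (bin 111011100); offset now 11 = byte 1 bit 3; 29 bits remain
Read 3: bits[11:19] width=8 -> value=204 (bin 11001100); offset now 19 = byte 2 bit 3; 21 bits remain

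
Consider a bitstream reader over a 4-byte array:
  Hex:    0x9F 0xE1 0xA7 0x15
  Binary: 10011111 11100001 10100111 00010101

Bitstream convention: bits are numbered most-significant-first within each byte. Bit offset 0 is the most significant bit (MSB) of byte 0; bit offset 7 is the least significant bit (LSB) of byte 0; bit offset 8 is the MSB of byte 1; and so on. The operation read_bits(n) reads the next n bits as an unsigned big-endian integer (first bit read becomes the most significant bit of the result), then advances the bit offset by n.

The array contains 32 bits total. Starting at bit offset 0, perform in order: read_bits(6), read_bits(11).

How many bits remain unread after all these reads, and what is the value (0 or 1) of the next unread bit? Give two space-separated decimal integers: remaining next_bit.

Answer: 15 0

Derivation:
Read 1: bits[0:6] width=6 -> value=39 (bin 100111); offset now 6 = byte 0 bit 6; 26 bits remain
Read 2: bits[6:17] width=11 -> value=1987 (bin 11111000011); offset now 17 = byte 2 bit 1; 15 bits remain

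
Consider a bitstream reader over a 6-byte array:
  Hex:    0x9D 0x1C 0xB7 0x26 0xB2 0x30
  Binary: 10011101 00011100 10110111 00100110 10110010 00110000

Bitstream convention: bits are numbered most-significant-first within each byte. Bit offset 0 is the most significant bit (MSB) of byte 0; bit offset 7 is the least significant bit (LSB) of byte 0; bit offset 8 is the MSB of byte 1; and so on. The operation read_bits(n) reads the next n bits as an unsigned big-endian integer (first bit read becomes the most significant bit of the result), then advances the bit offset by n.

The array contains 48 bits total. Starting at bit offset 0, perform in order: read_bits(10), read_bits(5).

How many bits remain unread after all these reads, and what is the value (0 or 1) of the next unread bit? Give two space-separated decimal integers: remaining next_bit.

Read 1: bits[0:10] width=10 -> value=628 (bin 1001110100); offset now 10 = byte 1 bit 2; 38 bits remain
Read 2: bits[10:15] width=5 -> value=14 (bin 01110); offset now 15 = byte 1 bit 7; 33 bits remain

Answer: 33 0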